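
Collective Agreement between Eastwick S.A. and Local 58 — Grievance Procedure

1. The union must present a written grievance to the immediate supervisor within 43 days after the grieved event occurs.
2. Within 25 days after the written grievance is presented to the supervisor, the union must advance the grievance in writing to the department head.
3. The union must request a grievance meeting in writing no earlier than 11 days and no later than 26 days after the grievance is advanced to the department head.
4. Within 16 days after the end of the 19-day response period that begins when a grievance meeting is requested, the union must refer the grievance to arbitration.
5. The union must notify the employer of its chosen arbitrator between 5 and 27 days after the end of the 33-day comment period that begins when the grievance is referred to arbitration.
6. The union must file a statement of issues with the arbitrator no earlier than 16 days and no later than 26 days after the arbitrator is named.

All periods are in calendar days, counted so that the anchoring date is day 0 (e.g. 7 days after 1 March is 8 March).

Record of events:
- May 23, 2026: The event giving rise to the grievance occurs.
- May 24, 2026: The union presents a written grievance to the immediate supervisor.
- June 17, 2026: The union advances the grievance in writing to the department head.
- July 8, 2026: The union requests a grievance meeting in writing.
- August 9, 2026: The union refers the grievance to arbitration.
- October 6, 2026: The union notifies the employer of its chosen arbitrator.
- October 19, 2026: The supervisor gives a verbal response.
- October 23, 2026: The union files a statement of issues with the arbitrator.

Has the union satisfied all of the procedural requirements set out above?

Step 1 — counting 43 days from May 23, 2026 (when the grieved event occurs) gives a deadline of July 5, 2026; May 24, 2026 is within that limit.
Step 2 — counting 25 days from May 24, 2026 (when the written grievance is presented to the supervisor) gives a deadline of June 18, 2026; June 17, 2026 is within that limit.
Step 3 — 11 and 26 days from June 17, 2026 (when the grievance is advanced to the department head) are June 28, 2026 and July 13, 2026 respectively; done July 8, 2026, which is between those dates.
Step 4 — counting 16 days from July 27, 2026 (end of the 19-day response period, which began when a grievance meeting is requested on July 8, 2026) gives a deadline of August 12, 2026; completed August 9, 2026, before the deadline.
Step 5 — 5 and 27 days from September 11, 2026 (end of the 33-day comment period, which began when the grievance is referred to arbitration on August 9, 2026) are September 16, 2026 and October 8, 2026 respectively; done October 6, 2026 — within the window.
Step 6 — 16 and 26 days from October 6, 2026 (when the arbitrator is named) are October 22, 2026 and November 1, 2026 respectively; done October 23, 2026, which is between those dates.

Yes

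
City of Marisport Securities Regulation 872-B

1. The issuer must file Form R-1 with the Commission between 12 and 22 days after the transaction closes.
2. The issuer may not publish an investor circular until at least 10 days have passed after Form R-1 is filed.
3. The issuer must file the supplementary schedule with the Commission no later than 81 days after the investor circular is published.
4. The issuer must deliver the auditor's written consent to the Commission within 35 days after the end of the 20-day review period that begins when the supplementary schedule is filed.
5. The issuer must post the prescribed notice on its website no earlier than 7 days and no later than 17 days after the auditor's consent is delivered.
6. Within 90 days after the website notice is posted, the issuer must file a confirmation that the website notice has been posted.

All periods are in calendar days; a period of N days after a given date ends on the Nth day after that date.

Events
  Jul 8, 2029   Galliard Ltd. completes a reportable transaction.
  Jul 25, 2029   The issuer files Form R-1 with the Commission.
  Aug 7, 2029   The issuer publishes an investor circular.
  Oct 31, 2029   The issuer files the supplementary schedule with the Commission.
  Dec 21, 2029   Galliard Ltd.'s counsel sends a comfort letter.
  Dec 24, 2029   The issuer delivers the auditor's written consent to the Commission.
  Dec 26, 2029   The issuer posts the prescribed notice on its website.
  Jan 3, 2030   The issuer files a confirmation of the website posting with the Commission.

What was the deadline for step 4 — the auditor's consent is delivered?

The supplementary schedule is filed on Oct 31, 2029; the 20-day review period therefore ends Nov 20, 2029, and step 4 runs from that date. 35 days after Nov 20, 2029 is Dec 25, 2029.

Dec 25, 2029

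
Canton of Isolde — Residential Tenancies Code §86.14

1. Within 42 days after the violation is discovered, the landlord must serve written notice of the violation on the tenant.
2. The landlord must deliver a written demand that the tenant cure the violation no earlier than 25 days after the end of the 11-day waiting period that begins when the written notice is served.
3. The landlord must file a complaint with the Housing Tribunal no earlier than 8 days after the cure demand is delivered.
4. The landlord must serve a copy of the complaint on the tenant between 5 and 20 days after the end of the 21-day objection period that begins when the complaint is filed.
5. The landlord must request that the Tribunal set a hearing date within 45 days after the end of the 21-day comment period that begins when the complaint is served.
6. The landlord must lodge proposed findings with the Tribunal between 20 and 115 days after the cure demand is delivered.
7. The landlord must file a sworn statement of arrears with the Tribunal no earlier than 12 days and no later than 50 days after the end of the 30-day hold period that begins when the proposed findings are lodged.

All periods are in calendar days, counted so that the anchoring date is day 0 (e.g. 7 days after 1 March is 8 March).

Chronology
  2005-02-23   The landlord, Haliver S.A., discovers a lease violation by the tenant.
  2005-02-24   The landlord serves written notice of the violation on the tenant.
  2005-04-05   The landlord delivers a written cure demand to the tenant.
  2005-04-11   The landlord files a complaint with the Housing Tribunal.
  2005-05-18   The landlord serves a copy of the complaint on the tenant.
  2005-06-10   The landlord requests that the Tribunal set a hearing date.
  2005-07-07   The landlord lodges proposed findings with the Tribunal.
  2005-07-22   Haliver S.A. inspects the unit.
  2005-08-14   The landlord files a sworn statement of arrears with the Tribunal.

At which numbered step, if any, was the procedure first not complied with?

Step 1 — counting 42 days from 2005-02-23 (when the violation is discovered) gives a deadline of 2005-04-06; completed 2005-02-24, before the deadline.
Step 2 — must wait 25 days from 2005-03-07 (end of the 11-day waiting period, which began when the written notice is served on 2005-02-24), so not before 2005-04-01; done 2005-04-05 — permitted.
Step 3 — must wait 8 days from 2005-04-05 (when the cure demand is delivered), so not before 2005-04-13; done 2005-04-11 — 2 days too early.
The analysis stops there.

Step 3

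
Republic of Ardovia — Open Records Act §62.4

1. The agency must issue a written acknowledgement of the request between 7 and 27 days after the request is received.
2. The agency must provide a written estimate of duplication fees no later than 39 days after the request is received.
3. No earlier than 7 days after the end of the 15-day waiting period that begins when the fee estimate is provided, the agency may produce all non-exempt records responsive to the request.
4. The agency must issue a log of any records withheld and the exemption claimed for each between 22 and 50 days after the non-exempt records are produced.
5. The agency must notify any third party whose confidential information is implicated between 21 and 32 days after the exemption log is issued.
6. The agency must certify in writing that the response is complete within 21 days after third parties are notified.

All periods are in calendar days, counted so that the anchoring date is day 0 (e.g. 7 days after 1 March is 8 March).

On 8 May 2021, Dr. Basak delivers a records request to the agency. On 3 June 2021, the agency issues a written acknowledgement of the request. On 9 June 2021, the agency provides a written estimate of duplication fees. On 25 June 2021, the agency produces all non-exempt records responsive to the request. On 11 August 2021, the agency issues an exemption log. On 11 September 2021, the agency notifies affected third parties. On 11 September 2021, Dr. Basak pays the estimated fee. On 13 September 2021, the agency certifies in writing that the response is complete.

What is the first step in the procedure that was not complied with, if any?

Step 1: the window is 7–27 days after 8 May 2021 (when the request is received), so 15 May 2021 through 4 June 2021; done 3 June 2021 — within the window.
Step 2: 39 days after 8 May 2021 (when the request is received) is 16 June 2021; 9 June 2021 is within that limit.
Step 3: the earliest permitted date is 7 days after 24 June 2021 (end of the 15-day waiting period, which began when the fee estimate is provided on 9 June 2021), i.e. 1 July 2021; acted on 25 June 2021, 6 days prematurely.

Step 3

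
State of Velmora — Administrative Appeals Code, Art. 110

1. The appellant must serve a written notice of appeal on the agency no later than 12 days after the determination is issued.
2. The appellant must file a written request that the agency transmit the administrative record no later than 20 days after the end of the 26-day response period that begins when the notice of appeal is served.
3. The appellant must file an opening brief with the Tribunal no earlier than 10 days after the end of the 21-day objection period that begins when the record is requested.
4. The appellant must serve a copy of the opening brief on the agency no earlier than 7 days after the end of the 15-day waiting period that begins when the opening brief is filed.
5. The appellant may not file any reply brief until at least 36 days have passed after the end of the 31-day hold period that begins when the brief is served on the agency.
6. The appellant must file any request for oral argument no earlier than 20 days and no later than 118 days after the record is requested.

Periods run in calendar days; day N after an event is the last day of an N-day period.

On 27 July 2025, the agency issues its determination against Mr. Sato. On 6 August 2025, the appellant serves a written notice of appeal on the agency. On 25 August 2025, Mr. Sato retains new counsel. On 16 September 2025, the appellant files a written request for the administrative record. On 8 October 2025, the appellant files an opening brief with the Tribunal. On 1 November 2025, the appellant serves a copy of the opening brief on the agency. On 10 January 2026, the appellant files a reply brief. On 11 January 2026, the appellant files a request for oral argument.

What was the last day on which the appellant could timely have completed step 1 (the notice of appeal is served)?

Step 1 runs from 27 July 2025, when the determination is issued. 12 days after 27 July 2025 is 8 August 2025.

8 August 2025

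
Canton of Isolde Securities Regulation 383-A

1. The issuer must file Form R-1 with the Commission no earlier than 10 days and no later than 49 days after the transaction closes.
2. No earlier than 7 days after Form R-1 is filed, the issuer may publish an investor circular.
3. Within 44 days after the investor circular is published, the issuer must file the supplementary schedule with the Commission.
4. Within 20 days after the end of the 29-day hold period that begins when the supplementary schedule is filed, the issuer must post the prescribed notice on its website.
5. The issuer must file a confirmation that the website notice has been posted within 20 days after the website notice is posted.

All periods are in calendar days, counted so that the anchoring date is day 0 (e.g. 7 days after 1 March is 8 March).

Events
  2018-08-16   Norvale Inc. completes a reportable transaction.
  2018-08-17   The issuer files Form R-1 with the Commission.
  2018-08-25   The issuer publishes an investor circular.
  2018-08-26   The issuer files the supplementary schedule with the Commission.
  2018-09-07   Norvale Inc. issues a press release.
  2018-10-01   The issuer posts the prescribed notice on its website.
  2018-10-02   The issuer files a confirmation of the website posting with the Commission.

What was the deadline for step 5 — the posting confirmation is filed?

Step 5 runs from 2018-10-01, when the website notice is posted. 20 days after 2018-10-01 is 2018-10-21.

2018-10-21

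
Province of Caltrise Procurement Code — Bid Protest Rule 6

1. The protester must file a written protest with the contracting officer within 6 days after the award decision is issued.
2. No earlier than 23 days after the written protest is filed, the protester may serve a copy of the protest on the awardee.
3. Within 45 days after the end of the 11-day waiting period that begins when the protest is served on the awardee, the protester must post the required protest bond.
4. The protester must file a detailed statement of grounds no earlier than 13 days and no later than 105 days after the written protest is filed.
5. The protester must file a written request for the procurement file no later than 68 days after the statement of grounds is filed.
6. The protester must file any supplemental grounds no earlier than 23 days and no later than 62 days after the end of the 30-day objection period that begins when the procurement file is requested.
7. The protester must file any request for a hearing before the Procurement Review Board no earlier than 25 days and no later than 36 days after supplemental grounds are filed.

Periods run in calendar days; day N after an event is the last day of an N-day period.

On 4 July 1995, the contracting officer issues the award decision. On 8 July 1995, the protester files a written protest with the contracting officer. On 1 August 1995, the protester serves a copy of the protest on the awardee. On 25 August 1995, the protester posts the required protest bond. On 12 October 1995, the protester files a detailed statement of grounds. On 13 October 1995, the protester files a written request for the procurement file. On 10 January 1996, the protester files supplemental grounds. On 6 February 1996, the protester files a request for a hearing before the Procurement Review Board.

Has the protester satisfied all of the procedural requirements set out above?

Yes

Step 1 — counting 6 days from 4 July 1995 (when the award decision is issued) gives a deadline of 10 July 1995; 8 July 1995 is within that limit.
Step 2 — must wait 23 days from 8 July 1995 (when the written protest is filed), so not before 31 July 1995; 1 August 1995 is on or after that date.
Step 3 — counting 45 days from 12 August 1995 (end of the 11-day waiting period, which began when the protest is served on the awardee on 1 August 1995) gives a deadline of 26 September 1995; done 25 August 1995 — timely.
Step 4 — 13 and 105 days from 8 July 1995 (when the written protest is filed) are 21 July 1995 and 21 October 1995 respectively; done 12 October 1995 — within the window.
Step 5 — counting 68 days from 12 October 1995 (when the statement of grounds is filed) gives a deadline of 19 December 1995; 13 October 1995 is within that limit.
Step 6 — 23 and 62 days from 12 November 1995 (end of the 30-day objection period, which began when the procurement file is requested on 13 October 1995) are 5 December 1995 and 13 January 1996 respectively; 10 January 1996 falls inside that range.
Step 7 — 25 and 36 days from 10 January 1996 (when supplemental grounds are filed) are 4 February 1996 and 15 February 1996 respectively; done 6 February 1996 — within the window.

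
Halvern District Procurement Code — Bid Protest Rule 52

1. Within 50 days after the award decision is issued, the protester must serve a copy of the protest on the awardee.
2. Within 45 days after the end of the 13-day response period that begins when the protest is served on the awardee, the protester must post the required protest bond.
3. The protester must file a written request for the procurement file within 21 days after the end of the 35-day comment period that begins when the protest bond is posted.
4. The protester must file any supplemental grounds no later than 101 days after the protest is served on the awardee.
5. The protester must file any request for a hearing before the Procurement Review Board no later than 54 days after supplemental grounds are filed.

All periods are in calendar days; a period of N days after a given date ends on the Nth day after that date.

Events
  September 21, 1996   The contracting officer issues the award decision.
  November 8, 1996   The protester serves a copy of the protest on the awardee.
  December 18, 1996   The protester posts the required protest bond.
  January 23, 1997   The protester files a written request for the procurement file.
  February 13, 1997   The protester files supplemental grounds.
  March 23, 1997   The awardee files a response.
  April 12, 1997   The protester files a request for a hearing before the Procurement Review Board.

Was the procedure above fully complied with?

No

(1) due by September 21, 1996 + 50 days = November 10, 1996; done November 8, 1996 — timely.
(2) due by November 21, 1996 + 45 days = January 5, 1997; done December 18, 1996 — timely.
(3) due by January 22, 1997 + 21 days = February 12, 1997; done January 23, 1997 — timely.
(4) due by November 8, 1996 + 101 days = February 17, 1997; February 13, 1997 is within that limit.
(5) due by February 13, 1997 + 54 days = April 8, 1997; done April 12, 1997 — 4 days late.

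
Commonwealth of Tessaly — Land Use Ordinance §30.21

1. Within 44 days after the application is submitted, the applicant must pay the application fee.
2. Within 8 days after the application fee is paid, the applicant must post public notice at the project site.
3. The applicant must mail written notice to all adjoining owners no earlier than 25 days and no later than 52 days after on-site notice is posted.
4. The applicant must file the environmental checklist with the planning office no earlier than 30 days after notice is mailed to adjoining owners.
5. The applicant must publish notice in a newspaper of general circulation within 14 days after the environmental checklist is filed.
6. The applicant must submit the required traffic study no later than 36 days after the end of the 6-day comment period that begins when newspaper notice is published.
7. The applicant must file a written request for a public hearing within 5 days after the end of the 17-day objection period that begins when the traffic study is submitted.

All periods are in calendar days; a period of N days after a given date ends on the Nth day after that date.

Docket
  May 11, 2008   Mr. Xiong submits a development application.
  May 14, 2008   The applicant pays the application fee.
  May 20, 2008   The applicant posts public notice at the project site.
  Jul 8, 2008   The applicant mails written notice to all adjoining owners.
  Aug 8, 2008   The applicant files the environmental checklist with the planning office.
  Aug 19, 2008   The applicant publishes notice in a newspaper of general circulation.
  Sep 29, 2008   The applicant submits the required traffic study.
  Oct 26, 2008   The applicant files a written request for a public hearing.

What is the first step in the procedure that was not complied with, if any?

Step 7

(1) due by May 11, 2008 + 44 days = Jun 24, 2008; done May 14, 2008 — timely.
(2) due by May 14, 2008 + 8 days = May 22, 2008; May 20, 2008 is within that limit.
(3) the permitted window runs from May 20, 2008 + 25 = Jun 14, 2008 to May 20, 2008 + 52 = Jul 11, 2008; done Jul 8, 2008, which is between those dates.
(4) permitted from Jul 8, 2008 + 30 days = Aug 7, 2008 onward; done Aug 8, 2008, after the minimum wait.
(5) due by Aug 8, 2008 + 14 days = Aug 22, 2008; Aug 19, 2008 is within that limit.
(6) due by Aug 25, 2008 + 36 days = Sep 30, 2008; done Sep 29, 2008 — timely.
(7) due by Oct 16, 2008 + 5 days = Oct 21, 2008; not done until Oct 26, 2008, 5 days after the deadline.
Later steps need not be reached.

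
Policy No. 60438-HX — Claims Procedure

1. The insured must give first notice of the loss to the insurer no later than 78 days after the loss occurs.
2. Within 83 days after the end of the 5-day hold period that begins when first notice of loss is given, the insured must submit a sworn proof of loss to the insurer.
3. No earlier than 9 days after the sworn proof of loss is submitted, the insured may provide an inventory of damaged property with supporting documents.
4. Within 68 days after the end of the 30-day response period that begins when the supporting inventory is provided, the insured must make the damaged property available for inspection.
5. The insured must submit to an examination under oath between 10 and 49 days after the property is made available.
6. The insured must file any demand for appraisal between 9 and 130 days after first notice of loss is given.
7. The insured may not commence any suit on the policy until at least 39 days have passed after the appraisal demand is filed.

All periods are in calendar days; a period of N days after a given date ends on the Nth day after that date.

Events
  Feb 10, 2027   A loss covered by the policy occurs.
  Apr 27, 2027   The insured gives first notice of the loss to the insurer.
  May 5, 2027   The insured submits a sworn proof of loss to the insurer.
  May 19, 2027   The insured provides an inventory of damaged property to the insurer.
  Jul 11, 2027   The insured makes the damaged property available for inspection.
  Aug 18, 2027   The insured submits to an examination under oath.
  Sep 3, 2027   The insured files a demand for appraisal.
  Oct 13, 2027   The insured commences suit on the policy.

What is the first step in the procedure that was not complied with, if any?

(1) due by Feb 10, 2027 + 78 days = Apr 29, 2027; completed Apr 27, 2027, before the deadline.
(2) due by May 2, 2027 + 83 days = Jul 24, 2027; done May 5, 2027 — timely.
(3) permitted from May 5, 2027 + 9 days = May 14, 2027 onward; done May 19, 2027 — permitted.
(4) due by Jun 18, 2027 + 68 days = Aug 25, 2027; Jul 11, 2027 is within that limit.
(5) the permitted window runs from Jul 11, 2027 + 10 = Jul 21, 2027 to Jul 11, 2027 + 49 = Aug 29, 2027; done Aug 18, 2027, which is between those dates.
(6) the permitted window runs from Apr 27, 2027 + 9 = May 6, 2027 to Apr 27, 2027 + 130 = Sep 4, 2027; done Sep 3, 2027 — within the window.
(7) permitted from Sep 3, 2027 + 39 days = Oct 12, 2027 onward; done Oct 13, 2027 — permitted.

None — every step was satisfied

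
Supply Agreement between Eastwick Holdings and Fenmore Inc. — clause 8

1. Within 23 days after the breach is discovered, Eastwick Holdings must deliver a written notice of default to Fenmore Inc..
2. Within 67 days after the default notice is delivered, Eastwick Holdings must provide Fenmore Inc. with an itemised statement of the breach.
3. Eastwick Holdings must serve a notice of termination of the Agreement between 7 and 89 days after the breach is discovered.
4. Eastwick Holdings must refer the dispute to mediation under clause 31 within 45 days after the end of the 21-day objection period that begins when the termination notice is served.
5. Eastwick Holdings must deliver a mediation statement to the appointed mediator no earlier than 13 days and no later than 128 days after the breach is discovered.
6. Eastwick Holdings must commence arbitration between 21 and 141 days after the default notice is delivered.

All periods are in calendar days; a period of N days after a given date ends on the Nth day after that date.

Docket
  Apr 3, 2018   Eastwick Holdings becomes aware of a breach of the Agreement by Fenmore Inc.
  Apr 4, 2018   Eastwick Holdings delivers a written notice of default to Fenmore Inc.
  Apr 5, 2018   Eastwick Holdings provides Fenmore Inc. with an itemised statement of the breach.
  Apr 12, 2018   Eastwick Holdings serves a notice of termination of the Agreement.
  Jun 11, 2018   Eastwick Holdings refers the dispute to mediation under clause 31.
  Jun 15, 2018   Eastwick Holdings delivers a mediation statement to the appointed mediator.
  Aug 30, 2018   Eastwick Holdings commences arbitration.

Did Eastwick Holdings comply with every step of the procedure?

No

Step 1: 23 days after Apr 3, 2018 (when the breach is discovered) is Apr 26, 2018; done Apr 4, 2018 — timely.
Step 2: 67 days after Apr 4, 2018 (when the default notice is delivered) is Jun 10, 2018; done Apr 5, 2018 — timely.
Step 3: the window is 7–89 days after Apr 3, 2018 (when the breach is discovered), so Apr 10, 2018 through Jul 1, 2018; done Apr 12, 2018 — within the window.
Step 4: 45 days after May 3, 2018 (end of the 21-day objection period, which began when the termination notice is served on Apr 12, 2018) is Jun 17, 2018; Jun 11, 2018 is within that limit.
Step 5: the window is 13–128 days after Apr 3, 2018 (when the breach is discovered), so Apr 16, 2018 through Aug 9, 2018; done Jun 15, 2018 — within the window.
Step 6: the window is 21–141 days after Apr 4, 2018 (when the default notice is delivered), so Apr 25, 2018 through Aug 23, 2018; Aug 30, 2018 is 7 days past the end of the window.
The analysis stops there.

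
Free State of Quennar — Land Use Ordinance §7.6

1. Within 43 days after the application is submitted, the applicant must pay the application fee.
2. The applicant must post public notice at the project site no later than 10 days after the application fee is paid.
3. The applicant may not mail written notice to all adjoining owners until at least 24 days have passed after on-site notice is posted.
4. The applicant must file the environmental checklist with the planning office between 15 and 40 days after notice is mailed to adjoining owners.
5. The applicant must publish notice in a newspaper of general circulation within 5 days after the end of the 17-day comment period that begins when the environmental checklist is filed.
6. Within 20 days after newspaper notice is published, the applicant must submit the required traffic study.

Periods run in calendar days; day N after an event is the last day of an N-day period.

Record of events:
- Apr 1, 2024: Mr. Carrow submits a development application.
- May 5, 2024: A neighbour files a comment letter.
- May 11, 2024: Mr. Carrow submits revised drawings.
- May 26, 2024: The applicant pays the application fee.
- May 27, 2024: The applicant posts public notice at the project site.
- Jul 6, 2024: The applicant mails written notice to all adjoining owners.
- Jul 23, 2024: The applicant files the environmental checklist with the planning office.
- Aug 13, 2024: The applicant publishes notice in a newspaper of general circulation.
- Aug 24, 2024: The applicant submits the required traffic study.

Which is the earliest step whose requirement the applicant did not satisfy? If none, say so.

Step 1

Step 1 — counting 43 days from Apr 1, 2024 (when the application is submitted) gives a deadline of May 14, 2024; done May 26, 2024 — 12 days late.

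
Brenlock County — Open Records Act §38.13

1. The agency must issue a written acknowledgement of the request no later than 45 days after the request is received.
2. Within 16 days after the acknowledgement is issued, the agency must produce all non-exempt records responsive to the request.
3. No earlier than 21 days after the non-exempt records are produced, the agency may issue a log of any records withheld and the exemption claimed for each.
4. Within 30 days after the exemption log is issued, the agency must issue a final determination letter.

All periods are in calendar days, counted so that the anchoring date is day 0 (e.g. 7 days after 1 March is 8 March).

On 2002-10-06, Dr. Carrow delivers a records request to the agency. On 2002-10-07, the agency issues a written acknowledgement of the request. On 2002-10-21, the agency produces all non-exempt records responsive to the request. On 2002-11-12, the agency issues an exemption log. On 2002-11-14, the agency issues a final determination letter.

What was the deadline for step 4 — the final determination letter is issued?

Step 4 runs from 2002-11-12, when the exemption log is issued. 30 days after 2002-11-12 is 2002-12-12.

2002-12-12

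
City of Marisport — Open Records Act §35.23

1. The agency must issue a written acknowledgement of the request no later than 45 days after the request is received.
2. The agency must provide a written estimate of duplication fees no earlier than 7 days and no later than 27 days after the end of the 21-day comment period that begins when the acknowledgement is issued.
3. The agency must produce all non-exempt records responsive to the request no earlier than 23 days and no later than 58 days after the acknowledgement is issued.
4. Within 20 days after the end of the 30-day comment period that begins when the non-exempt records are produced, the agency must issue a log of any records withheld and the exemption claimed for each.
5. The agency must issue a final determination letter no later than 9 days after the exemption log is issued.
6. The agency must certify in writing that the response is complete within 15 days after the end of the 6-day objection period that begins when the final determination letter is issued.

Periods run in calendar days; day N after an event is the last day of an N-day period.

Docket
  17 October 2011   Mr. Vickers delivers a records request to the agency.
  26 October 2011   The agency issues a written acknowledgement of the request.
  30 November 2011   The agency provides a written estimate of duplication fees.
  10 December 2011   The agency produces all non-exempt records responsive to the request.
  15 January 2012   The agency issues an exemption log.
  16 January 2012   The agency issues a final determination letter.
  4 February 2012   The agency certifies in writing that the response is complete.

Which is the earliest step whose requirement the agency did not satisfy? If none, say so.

(1) due by 17 October 2011 + 45 days = 1 December 2011; completed 26 October 2011, before the deadline.
(2) the permitted window runs from 16 November 2011 + 7 = 23 November 2011 to 16 November 2011 + 27 = 13 December 2011; done 30 November 2011 — within the window.
(3) the permitted window runs from 26 October 2011 + 23 = 18 November 2011 to 26 October 2011 + 58 = 23 December 2011; done 10 December 2011, which is between those dates.
(4) due by 9 January 2012 + 20 days = 29 January 2012; completed 15 January 2012, before the deadline.
(5) due by 15 January 2012 + 9 days = 24 January 2012; 16 January 2012 is within that limit.
(6) due by 22 January 2012 + 15 days = 6 February 2012; done 4 February 2012 — timely.

None — every step was satisfied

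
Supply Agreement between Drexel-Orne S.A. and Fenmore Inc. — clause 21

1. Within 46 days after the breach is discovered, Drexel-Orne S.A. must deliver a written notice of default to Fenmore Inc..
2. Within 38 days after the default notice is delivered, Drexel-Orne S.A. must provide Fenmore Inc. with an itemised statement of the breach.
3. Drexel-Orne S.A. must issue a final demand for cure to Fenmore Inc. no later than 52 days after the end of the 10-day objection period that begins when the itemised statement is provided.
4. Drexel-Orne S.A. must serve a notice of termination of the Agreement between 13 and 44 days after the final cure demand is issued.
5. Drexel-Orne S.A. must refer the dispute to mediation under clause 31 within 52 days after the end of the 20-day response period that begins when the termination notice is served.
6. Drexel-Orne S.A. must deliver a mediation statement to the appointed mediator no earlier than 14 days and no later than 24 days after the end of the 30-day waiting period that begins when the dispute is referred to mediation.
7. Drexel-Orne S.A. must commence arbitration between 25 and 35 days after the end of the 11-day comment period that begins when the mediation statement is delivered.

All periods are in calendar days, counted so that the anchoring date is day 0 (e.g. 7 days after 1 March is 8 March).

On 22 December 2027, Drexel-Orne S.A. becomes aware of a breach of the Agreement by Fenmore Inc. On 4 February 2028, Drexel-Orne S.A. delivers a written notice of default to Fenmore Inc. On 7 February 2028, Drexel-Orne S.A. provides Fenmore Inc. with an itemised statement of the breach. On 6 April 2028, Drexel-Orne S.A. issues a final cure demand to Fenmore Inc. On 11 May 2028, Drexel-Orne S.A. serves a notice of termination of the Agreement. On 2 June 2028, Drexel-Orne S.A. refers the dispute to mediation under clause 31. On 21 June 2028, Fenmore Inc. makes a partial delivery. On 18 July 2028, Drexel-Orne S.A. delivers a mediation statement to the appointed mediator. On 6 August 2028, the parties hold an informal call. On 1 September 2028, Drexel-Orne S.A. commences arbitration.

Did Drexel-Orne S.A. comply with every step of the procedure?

(1) due by 22 December 2027 + 46 days = 6 February 2028; 4 February 2028 is within that limit.
(2) due by 4 February 2028 + 38 days = 13 March 2028; done 7 February 2028 — timely.
(3) due by 17 February 2028 + 52 days = 9 April 2028; completed 6 April 2028, before the deadline.
(4) the permitted window runs from 6 April 2028 + 13 = 19 April 2028 to 6 April 2028 + 44 = 20 May 2028; done 11 May 2028, which is between those dates.
(5) due by 31 May 2028 + 52 days = 22 July 2028; completed 2 June 2028, before the deadline.
(6) the permitted window runs from 2 July 2028 + 14 = 16 July 2028 to 2 July 2028 + 24 = 26 July 2028; 18 July 2028 falls inside that range.
(7) the permitted window runs from 29 July 2028 + 25 = 23 August 2028 to 29 July 2028 + 35 = 2 September 2028; 1 September 2028 falls inside that range.

Yes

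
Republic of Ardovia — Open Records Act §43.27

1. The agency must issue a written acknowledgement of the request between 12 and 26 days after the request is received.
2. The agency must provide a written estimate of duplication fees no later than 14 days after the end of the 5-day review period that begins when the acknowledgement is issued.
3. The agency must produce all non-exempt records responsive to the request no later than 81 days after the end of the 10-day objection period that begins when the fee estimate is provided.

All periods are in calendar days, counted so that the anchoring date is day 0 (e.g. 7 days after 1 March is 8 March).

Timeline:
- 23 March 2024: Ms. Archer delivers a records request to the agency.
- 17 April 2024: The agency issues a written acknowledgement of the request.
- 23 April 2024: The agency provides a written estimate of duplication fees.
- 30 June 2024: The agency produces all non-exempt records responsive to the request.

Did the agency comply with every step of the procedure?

(1) the permitted window runs from 23 March 2024 + 12 = 4 April 2024 to 23 March 2024 + 26 = 18 April 2024; 17 April 2024 falls inside that range.
(2) due by 22 April 2024 + 14 days = 6 May 2024; done 23 April 2024 — timely.
(3) due by 3 May 2024 + 81 days = 23 July 2024; completed 30 June 2024, before the deadline.

Yes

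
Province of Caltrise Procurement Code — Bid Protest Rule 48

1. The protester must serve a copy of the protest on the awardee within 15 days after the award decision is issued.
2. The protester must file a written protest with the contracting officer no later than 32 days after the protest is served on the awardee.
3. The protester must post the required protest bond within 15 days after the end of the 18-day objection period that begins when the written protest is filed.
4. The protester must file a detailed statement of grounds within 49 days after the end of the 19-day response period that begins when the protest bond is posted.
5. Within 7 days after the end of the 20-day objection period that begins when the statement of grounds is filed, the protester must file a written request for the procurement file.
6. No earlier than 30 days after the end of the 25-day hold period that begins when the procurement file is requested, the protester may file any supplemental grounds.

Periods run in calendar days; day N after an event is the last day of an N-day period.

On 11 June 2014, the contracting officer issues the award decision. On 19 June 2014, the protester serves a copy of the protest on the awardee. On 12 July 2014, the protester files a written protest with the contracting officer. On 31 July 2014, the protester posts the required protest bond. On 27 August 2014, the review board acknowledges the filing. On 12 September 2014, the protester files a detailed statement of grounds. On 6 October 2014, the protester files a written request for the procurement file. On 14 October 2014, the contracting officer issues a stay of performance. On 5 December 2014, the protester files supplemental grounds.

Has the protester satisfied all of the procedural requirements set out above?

Yes

(1) due by 11 June 2014 + 15 days = 26 June 2014; completed 19 June 2014, before the deadline.
(2) due by 19 June 2014 + 32 days = 21 July 2014; 12 July 2014 is within that limit.
(3) due by 30 July 2014 + 15 days = 14 August 2014; done 31 July 2014 — timely.
(4) due by 19 August 2014 + 49 days = 7 October 2014; completed 12 September 2014, before the deadline.
(5) due by 2 October 2014 + 7 days = 9 October 2014; 6 October 2014 is within that limit.
(6) permitted from 31 October 2014 + 30 days = 30 November 2014 onward; done 5 December 2014 — permitted.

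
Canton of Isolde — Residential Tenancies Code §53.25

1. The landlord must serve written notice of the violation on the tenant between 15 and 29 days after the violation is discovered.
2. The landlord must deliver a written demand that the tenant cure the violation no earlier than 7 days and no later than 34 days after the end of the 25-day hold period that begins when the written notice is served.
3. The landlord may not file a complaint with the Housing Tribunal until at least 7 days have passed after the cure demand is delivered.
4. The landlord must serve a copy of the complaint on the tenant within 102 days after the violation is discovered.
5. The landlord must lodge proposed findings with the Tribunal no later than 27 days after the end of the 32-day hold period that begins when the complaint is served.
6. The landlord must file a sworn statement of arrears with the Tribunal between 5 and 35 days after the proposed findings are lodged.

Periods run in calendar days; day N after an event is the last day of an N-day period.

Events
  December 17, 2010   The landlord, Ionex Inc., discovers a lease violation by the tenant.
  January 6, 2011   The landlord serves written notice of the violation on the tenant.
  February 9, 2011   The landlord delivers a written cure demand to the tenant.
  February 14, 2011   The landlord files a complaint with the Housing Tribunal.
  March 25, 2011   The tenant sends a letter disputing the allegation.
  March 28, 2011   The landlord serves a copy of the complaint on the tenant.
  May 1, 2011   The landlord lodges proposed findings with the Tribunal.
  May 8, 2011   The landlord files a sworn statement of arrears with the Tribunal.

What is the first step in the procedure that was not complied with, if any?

Step 1: the window is 15–29 days after December 17, 2010 (when the violation is discovered), so January 1, 2011 through January 15, 2011; done January 6, 2011 — within the window.
Step 2: the window is 7–34 days after January 31, 2011 (end of the 25-day hold period, which began when the written notice is served on January 6, 2011), so February 7, 2011 through March 6, 2011; done February 9, 2011 — within the window.
Step 3: the earliest permitted date is 7 days after February 9, 2011 (when the cure demand is delivered), i.e. February 16, 2011; February 14, 2011 is 2 days before the earliest permitted date.

Step 3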